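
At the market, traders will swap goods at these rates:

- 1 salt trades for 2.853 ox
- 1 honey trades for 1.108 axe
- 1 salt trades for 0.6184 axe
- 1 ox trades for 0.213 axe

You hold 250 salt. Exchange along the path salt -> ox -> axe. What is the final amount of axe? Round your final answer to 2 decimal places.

250 salt × 2.853 = 713.25 ox
713.25 ox × 0.213 = 151.92225 axe

151.92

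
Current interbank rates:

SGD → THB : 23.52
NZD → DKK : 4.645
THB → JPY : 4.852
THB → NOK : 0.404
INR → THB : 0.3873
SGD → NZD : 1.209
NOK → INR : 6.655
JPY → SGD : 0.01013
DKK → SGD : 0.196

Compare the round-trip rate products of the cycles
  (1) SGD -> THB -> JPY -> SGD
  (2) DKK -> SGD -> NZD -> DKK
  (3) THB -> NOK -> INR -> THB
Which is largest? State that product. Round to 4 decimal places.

(1) 23.52 × 4.852 × 0.01013 = 1.15603
(2) 0.196 × 1.209 × 4.645 = 1.10070
(3) 0.404 × 6.655 × 0.3873 = 1.04130
Highest is cycle (1) at 1.1560 (>1, arbitrage).

1.1560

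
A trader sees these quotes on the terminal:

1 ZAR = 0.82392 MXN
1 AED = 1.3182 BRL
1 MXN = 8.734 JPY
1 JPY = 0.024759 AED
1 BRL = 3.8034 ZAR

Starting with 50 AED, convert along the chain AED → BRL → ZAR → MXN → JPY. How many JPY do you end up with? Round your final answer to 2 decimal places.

50 AED × 1.3182 = 65.91 BRL
65.91 BRL × 3.8034 = 250.682094 ZAR
250.682094 ZAR × 0.82392 = 206.54199088848 MXN
206.54199088848 MXN × 8.734 = 1803.93774841998432 JPY

1803.94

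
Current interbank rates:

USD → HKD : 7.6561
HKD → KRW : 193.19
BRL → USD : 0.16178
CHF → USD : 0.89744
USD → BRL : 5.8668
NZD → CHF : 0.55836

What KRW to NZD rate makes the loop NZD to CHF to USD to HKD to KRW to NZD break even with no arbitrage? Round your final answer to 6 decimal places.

Known legs of the cycle: 0.55836 × 0.89744 × 7.6561 × 193.19 = 741.1599802457902656
For no arbitrage the full-cycle product must be 1, so the missing rate is 1 / 741.1599802457902656 ≈ 0.00134924.

0.001349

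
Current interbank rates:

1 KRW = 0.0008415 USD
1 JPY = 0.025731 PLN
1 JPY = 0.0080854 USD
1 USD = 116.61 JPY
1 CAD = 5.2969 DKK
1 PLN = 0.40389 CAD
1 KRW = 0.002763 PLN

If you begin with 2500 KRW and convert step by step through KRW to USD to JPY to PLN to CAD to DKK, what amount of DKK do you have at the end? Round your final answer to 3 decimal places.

2500 KRW × 0.0008415 = 2.10375 USD
2.10375 USD × 116.61 = 245.3182875 JPY
245.3182875 JPY × 0.025731 = 6.3122848556625 PLN
6.3122848556625 PLN × 0.40389 = 2.549468730353527125 CAD
2.549468730353527125 CAD × 5.2969 = 13.5042809178095978284125 DKK

13.504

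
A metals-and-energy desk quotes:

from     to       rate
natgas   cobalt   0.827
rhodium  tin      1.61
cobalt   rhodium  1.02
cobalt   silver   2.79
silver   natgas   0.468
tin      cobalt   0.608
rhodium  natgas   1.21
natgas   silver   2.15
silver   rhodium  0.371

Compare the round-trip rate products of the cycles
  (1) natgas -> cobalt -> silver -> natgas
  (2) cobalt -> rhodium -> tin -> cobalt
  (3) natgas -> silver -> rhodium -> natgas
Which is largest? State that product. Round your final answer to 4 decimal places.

(1) 0.827 × 2.79 × 0.468 = 1.07983
(2) 1.02 × 1.61 × 0.608 = 0.99846
(3) 2.15 × 0.371 × 1.21 = 0.96516
Highest is cycle (1) at 1.0798 (>1, arbitrage).

1.0798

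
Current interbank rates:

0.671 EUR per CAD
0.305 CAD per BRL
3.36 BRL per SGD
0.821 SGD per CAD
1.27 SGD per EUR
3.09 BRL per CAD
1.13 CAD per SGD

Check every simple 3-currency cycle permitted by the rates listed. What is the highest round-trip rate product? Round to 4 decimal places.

EUR→SGD→CAD→EUR: 1.27 × 1.13 × 0.671 = 0.96295
CAD→SGD→BRL→CAD: 0.821 × 3.36 × 0.305 = 0.84136
Maximum is EUR→SGD→CAD→EUR at 0.9630; no arbitrage — every cycle loses value.

0.9630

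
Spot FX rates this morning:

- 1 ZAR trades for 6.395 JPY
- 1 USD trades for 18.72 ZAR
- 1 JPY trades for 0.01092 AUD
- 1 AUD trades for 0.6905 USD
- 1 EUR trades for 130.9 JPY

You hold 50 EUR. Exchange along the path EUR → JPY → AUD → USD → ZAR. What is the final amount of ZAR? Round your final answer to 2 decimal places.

923.85

50 EUR × 130.9 = 6545 JPY
6545 JPY × 0.01092 = 71.4714 AUD
71.4714 AUD × 0.6905 = 49.3510017 USD
49.3510017 USD × 18.72 = 923.850751824 ZAR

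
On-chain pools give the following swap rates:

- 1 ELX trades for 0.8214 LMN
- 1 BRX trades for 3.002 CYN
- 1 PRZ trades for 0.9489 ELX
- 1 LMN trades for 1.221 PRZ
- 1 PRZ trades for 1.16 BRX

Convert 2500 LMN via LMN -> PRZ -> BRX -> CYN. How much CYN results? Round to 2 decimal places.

2500 LMN × 1.221 = 3052.5 PRZ
3052.5 PRZ × 1.16 = 3540.9 BRX
3540.9 BRX × 3.002 = 10629.7818 CYN

10629.78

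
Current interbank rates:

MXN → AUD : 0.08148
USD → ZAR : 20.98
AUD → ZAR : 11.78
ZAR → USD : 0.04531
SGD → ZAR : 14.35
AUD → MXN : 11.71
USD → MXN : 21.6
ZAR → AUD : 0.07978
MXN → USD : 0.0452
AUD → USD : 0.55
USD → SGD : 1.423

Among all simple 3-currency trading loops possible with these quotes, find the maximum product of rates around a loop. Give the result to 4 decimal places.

0.9680

MXN→AUD→USD→MXN: 0.08148 × 0.55 × 21.6 = 0.96798
ZAR→USD→SGD→ZAR: 0.04531 × 1.423 × 14.35 = 0.92523
ZAR→AUD→USD→ZAR: 0.07978 × 0.55 × 20.98 = 0.92058
Maximum is MXN→AUD→USD→MXN at 0.9680; no arbitrage — every cycle loses value.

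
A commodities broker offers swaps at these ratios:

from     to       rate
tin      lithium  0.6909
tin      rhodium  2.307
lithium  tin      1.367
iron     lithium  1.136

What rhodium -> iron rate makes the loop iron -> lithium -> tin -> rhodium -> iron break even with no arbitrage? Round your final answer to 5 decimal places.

0.27913

Known legs of the cycle: 1.136 × 1.367 × 2.307 = 3.582567984
For no arbitrage the full-cycle product must be 1, so the missing rate is 1 / 3.582567984 ≈ 0.2791294.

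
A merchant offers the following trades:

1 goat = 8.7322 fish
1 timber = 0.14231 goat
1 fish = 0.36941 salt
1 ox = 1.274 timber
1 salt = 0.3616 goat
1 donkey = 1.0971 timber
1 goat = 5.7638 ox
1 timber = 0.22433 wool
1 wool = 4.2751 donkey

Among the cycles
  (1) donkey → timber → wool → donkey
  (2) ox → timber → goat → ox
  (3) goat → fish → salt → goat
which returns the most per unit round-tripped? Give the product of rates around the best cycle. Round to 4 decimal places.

1.1664

(1) 1.0971 × 0.22433 × 4.2751 = 1.05216
(2) 1.274 × 0.14231 × 5.7638 = 1.04499
(3) 8.7322 × 0.36941 × 0.3616 = 1.16644
Highest is cycle (3) at 1.1664 (>1, arbitrage).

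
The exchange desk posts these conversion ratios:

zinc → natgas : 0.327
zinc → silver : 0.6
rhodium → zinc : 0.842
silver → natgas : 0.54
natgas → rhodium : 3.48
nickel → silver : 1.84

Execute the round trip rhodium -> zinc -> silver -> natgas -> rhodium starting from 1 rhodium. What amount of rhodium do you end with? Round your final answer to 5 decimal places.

1 rhodium × 0.842 = 0.842 zinc
0.842 zinc × 0.6 = 0.5052 silver
0.5052 silver × 0.54 = 0.272808 natgas
0.272808 natgas × 3.48 = 0.94937184 rhodium

0.94937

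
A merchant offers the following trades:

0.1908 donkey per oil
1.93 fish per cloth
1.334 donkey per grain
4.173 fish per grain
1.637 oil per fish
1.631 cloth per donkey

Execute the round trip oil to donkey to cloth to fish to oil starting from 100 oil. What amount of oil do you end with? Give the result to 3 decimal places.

98.319

100 oil × 0.1908 = 19.08 donkey
19.08 donkey × 1.631 = 31.11948 cloth
31.11948 cloth × 1.93 = 60.0605964 fish
60.0605964 fish × 1.637 = 98.3191963068 oil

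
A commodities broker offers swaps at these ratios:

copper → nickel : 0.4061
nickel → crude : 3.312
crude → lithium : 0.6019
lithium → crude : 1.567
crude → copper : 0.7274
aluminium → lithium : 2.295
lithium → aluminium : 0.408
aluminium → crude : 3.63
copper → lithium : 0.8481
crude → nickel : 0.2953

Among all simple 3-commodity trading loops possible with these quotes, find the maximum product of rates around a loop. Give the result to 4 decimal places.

nickel→crude→copper→nickel: 3.312 × 0.7274 × 0.4061 = 0.97836
lithium→crude→copper→lithium: 1.567 × 0.7274 × 0.8481 = 0.96669
lithium→aluminium→crude→lithium: 0.408 × 3.63 × 0.6019 = 0.89144
Maximum is nickel→crude→copper→nickel at 0.9784; no arbitrage — every cycle loses value.

0.9784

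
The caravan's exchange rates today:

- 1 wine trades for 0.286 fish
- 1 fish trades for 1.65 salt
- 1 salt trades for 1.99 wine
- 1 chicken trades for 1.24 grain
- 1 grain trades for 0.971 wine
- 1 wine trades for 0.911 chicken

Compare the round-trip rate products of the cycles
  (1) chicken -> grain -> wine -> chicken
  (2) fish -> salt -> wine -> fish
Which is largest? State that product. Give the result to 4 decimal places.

1.0969

(1) 1.24 × 0.971 × 0.911 = 1.09688
(2) 1.65 × 1.99 × 0.286 = 0.93908
Highest is cycle (1) at 1.0969 (>1, arbitrage).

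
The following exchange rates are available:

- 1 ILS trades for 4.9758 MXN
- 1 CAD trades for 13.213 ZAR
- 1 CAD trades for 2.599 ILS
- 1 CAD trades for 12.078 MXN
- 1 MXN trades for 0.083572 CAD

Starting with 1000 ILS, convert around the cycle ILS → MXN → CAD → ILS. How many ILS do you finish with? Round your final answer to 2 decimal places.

1080.76

1000 ILS × 4.9758 = 4975.8 MXN
4975.8 MXN × 0.083572 = 415.8375576 CAD
415.8375576 CAD × 2.599 = 1080.7618122024 ILS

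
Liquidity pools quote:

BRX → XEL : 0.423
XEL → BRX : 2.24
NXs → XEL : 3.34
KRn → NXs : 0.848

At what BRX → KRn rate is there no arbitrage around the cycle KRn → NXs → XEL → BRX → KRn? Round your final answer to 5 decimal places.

0.15762

Known legs of the cycle: 0.848 × 3.34 × 2.24 = 6.3443968
For no arbitrage the full-cycle product must be 1, so the missing rate is 1 / 6.3443968 ≈ 0.1576194.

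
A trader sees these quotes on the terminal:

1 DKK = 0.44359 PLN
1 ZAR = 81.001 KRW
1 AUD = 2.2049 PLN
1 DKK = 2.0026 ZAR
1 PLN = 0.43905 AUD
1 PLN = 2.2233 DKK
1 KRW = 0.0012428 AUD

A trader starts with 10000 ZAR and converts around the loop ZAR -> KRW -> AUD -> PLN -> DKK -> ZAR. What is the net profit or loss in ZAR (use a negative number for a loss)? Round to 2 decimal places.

-117.36

10000 ZAR × 81.001 = 810010 KRW
810010 KRW × 0.0012428 = 1006.680428 AUD
1006.680428 AUD × 2.2049 = 2219.6296756972 PLN
2219.6296756972 PLN × 2.2233 = 4934.90265797758476 DKK
4934.90265797758476 DKK × 2.0026 = 9882.636062865911240376 ZAR
Net change: 9882.636062865911240376 − 10000 = -117.363937134088759624 ZAR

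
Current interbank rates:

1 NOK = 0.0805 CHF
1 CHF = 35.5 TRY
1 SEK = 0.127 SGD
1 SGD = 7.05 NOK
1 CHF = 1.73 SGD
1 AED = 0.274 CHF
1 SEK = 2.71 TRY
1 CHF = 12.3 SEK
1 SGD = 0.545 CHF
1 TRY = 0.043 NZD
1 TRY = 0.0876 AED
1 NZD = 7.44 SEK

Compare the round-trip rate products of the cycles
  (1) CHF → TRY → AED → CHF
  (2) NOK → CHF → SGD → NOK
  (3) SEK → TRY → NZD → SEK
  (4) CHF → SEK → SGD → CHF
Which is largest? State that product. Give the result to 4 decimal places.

(1) 35.5 × 0.0876 × 0.274 = 0.85209
(2) 0.0805 × 1.73 × 7.05 = 0.98182
(3) 2.71 × 0.043 × 7.44 = 0.86698
(4) 12.3 × 0.127 × 0.545 = 0.85134
Highest is cycle (2) at 0.9818 (≤1, no arbitrage).

0.9818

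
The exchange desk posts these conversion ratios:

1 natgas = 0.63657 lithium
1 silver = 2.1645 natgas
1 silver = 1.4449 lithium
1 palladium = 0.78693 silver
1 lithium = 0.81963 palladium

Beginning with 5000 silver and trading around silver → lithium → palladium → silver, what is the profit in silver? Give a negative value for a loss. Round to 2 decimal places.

-340.26

5000 silver × 1.4449 = 7224.5 lithium
7224.5 lithium × 0.81963 = 5921.416935 palladium
5921.416935 palladium × 0.78693 = 4659.74062865955 silver
Net change: 4659.74062865955 − 5000 = -340.25937134045 silver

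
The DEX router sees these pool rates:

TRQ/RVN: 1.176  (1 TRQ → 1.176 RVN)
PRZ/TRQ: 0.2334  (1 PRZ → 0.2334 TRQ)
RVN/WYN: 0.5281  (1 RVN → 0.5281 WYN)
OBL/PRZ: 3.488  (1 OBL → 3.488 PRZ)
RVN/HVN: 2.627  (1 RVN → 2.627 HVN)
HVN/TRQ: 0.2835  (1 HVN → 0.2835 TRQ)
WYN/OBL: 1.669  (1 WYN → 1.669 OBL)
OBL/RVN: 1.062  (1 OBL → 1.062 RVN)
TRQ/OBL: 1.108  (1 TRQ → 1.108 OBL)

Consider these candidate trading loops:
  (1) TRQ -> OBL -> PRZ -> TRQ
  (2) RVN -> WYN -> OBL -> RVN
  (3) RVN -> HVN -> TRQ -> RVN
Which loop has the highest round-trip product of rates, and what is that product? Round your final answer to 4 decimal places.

0.9360

(1) 1.108 × 3.488 × 0.2334 = 0.90202
(2) 0.5281 × 1.669 × 1.062 = 0.93605
(3) 2.627 × 0.2835 × 1.176 = 0.87583
Highest is cycle (2) at 0.9360 (≤1, no arbitrage).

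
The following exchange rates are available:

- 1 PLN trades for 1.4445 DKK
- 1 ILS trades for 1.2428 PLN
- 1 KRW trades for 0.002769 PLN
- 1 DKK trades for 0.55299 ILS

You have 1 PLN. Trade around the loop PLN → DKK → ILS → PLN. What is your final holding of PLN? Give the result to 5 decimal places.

0.99274

1 PLN × 1.4445 = 1.4445 DKK
1.4445 DKK × 0.55299 = 0.798794055 ILS
0.798794055 ILS × 1.2428 = 0.992741251554 PLN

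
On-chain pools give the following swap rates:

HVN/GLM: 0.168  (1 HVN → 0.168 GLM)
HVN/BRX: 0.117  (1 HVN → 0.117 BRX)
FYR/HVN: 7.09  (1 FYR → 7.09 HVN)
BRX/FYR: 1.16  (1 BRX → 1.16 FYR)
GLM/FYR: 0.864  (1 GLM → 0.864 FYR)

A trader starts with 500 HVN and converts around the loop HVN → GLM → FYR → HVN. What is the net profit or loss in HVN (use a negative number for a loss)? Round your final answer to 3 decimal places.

500 HVN × 0.168 = 84 GLM
84 GLM × 0.864 = 72.576 FYR
72.576 FYR × 7.09 = 514.56384 HVN
Net change: 514.56384 − 500 = 14.56384 HVN

14.564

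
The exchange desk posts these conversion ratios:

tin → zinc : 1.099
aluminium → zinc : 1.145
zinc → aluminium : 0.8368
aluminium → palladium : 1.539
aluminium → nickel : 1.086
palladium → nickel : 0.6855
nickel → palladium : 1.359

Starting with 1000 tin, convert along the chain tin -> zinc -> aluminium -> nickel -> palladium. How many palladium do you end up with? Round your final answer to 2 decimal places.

1357.28

1000 tin × 1.099 = 1099 zinc
1099 zinc × 0.8368 = 919.6432 aluminium
919.6432 aluminium × 1.086 = 998.7325152 nickel
998.7325152 nickel × 1.359 = 1357.2774881568 palladium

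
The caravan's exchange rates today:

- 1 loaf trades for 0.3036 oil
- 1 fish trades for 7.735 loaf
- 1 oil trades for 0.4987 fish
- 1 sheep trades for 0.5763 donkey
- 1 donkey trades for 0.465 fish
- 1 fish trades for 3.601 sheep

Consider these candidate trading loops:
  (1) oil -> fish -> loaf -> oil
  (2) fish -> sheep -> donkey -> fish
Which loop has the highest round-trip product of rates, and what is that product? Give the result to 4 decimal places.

1.1711

(1) 0.4987 × 7.735 × 0.3036 = 1.17112
(2) 3.601 × 0.5763 × 0.465 = 0.96499
Highest is cycle (1) at 1.1711 (>1, arbitrage).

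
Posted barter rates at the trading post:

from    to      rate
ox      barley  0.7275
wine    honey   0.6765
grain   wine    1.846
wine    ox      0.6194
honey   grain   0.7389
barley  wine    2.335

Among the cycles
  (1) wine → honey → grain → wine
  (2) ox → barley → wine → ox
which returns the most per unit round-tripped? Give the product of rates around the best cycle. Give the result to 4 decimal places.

(1) 0.6765 × 0.7389 × 1.846 = 0.92275
(2) 0.7275 × 2.335 × 0.6194 = 1.05218
Highest is cycle (2) at 1.0522 (>1, arbitrage).

1.0522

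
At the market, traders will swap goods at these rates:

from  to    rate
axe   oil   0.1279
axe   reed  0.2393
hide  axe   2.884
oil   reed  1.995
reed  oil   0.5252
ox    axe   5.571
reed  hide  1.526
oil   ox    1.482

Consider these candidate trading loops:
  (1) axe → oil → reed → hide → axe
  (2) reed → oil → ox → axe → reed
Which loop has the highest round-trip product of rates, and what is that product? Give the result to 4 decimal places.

1.1230

(1) 0.1279 × 1.995 × 1.526 × 2.884 = 1.12296
(2) 0.5252 × 1.482 × 5.571 × 0.2393 = 1.03764
Highest is cycle (1) at 1.1230 (>1, arbitrage).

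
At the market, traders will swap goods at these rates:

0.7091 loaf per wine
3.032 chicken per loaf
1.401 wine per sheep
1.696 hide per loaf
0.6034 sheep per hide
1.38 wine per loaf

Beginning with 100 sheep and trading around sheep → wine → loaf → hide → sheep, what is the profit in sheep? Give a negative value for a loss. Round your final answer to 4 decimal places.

1.6662

100 sheep × 1.401 = 140.1 wine
140.1 wine × 0.7091 = 99.34491 loaf
99.34491 loaf × 1.696 = 168.48896736 hide
168.48896736 hide × 0.6034 = 101.666242905024 sheep
Net change: 101.666242905024 − 100 = 1.666242905024 sheep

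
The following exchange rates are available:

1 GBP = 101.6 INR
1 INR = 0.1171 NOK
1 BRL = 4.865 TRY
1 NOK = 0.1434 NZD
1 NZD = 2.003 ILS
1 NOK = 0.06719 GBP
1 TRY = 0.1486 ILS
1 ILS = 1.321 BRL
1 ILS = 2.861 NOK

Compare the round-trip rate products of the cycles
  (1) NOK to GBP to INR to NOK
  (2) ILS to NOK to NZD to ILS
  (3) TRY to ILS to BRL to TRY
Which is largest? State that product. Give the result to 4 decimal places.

(1) 0.06719 × 101.6 × 0.1171 = 0.79938
(2) 2.861 × 0.1434 × 2.003 = 0.82177
(3) 0.1486 × 1.321 × 4.865 = 0.95500
Highest is cycle (3) at 0.9550 (≤1, no arbitrage).

0.9550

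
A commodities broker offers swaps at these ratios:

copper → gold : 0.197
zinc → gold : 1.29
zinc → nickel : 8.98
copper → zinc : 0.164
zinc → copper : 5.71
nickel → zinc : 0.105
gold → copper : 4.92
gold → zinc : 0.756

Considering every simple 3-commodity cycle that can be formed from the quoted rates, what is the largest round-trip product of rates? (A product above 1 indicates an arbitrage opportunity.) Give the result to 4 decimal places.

copper→zinc→gold→copper: 0.164 × 1.29 × 4.92 = 1.04088
copper→gold→zinc→copper: 0.197 × 0.756 × 5.71 = 0.85040
Maximum is copper→zinc→gold→copper at 1.0409; arbitrage exists.

1.0409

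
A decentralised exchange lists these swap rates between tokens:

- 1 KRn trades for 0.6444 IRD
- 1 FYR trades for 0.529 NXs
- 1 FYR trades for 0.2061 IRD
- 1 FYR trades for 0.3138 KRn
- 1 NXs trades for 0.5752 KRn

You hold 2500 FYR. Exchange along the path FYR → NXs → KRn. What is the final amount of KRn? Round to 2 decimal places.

760.70

2500 FYR × 0.529 = 1322.5 NXs
1322.5 NXs × 0.5752 = 760.702 KRn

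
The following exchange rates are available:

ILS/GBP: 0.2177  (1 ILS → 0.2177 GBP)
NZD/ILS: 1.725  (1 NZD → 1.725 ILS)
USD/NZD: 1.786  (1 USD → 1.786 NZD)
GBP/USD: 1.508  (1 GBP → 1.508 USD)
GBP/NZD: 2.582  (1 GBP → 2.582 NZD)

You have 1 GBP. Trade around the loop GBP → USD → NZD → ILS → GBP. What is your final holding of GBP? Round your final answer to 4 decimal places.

1 GBP × 1.508 = 1.508 USD
1.508 USD × 1.786 = 2.693288 NZD
2.693288 NZD × 1.725 = 4.6459218 ILS
4.6459218 ILS × 0.2177 = 1.01141717586 GBP

1.0114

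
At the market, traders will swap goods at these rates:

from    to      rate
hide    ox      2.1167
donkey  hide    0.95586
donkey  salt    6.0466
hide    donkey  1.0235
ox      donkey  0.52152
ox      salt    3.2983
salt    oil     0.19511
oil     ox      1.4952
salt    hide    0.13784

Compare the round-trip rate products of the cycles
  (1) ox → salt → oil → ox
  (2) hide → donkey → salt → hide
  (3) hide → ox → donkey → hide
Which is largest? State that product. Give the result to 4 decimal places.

(1) 3.2983 × 0.19511 × 1.4952 = 0.96221
(2) 1.0235 × 6.0466 × 0.13784 = 0.85305
(3) 2.1167 × 0.52152 × 0.95586 = 1.05518
Highest is cycle (3) at 1.0552 (>1, arbitrage).

1.0552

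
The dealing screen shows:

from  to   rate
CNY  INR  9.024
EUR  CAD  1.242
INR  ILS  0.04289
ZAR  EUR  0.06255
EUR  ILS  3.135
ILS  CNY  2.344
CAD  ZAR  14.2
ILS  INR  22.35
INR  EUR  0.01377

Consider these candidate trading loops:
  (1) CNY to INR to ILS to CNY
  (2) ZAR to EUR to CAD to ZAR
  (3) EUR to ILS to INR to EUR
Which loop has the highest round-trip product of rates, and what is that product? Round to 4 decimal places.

1.1032

(1) 9.024 × 0.04289 × 2.344 = 0.90722
(2) 0.06255 × 1.242 × 14.2 = 1.10316
(3) 3.135 × 22.35 × 0.01377 = 0.96483
Highest is cycle (2) at 1.1032 (>1, arbitrage).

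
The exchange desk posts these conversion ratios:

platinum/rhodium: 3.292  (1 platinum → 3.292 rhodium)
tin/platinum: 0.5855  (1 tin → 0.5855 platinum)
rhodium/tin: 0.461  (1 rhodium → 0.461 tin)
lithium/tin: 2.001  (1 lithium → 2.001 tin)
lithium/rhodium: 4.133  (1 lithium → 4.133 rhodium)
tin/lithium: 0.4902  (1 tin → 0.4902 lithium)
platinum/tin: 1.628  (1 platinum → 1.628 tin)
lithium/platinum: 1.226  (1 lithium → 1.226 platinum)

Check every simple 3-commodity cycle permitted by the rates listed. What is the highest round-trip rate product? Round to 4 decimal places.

0.9784

tin→lithium→platinum→tin: 0.4902 × 1.226 × 1.628 = 0.97840
tin→lithium→rhodium→tin: 0.4902 × 4.133 × 0.461 = 0.93398
tin→platinum→rhodium→tin: 0.5855 × 3.292 × 0.461 = 0.88856
Maximum is tin→lithium→platinum→tin at 0.9784; no arbitrage — every cycle loses value.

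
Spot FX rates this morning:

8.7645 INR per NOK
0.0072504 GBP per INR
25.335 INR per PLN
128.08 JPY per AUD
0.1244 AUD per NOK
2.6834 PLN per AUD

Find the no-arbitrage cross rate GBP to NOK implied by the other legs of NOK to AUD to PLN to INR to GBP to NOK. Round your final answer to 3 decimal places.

Known legs of the cycle: 0.1244 × 2.6834 × 25.335 × 0.0072504 = 0.06131809746490464
For no arbitrage the full-cycle product must be 1, so the missing rate is 1 / 0.06131809746490464 ≈ 16.30840.

16.308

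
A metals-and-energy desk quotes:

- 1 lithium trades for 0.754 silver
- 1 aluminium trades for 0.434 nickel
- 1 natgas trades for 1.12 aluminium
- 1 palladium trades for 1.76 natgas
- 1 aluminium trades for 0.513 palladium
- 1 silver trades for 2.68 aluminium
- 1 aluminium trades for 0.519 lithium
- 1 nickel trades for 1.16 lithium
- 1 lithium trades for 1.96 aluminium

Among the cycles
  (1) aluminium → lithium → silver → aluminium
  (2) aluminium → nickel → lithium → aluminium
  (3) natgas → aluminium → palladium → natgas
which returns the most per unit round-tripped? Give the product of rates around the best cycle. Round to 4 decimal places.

(1) 0.519 × 0.754 × 2.68 = 1.04875
(2) 0.434 × 1.16 × 1.96 = 0.98674
(3) 1.12 × 0.513 × 1.76 = 1.01123
Highest is cycle (1) at 1.0488 (>1, arbitrage).

1.0488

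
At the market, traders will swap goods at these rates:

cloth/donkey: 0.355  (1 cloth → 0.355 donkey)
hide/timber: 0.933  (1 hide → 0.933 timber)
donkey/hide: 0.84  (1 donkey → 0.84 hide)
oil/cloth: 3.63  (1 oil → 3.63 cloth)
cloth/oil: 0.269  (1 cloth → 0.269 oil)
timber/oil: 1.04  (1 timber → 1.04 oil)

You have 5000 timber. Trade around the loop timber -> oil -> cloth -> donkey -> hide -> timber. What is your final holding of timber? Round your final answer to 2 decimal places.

5251.69

5000 timber × 1.04 = 5200 oil
5200 oil × 3.63 = 18876 cloth
18876 cloth × 0.355 = 6700.98 donkey
6700.98 donkey × 0.84 = 5628.8232 hide
5628.8232 hide × 0.933 = 5251.6920456 timber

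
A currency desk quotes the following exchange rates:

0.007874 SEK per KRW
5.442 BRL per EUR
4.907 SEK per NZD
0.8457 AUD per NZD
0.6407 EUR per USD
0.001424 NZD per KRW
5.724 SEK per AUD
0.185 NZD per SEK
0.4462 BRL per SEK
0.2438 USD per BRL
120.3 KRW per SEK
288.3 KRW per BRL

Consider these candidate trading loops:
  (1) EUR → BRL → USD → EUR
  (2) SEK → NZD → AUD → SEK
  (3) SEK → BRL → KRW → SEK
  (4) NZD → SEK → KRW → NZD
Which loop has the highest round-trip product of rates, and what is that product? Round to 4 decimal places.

1.0129

(1) 5.442 × 0.2438 × 0.6407 = 0.85005
(2) 0.185 × 0.8457 × 5.724 = 0.89555
(3) 0.4462 × 288.3 × 0.007874 = 1.01291
(4) 4.907 × 120.3 × 0.001424 = 0.84060
Highest is cycle (3) at 1.0129 (>1, arbitrage).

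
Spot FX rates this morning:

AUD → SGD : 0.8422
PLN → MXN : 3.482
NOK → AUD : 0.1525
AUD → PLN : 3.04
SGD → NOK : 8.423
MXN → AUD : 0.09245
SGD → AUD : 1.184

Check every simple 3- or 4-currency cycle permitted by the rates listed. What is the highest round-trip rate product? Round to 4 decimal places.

AUD→SGD→NOK→AUD: 0.8422 × 8.423 × 0.1525 = 1.08181
AUD→PLN→MXN→AUD: 3.04 × 3.482 × 0.09245 = 0.97861
Maximum is AUD→SGD→NOK→AUD at 1.0818; arbitrage exists.

1.0818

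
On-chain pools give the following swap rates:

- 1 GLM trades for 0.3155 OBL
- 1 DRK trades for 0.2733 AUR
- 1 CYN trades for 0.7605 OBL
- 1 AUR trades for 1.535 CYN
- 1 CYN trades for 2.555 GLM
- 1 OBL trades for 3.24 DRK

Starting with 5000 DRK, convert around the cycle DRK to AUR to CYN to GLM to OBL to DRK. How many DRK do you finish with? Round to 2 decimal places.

5000 DRK × 0.2733 = 1366.5 AUR
1366.5 AUR × 1.535 = 2097.5775 CYN
2097.5775 CYN × 2.555 = 5359.3105125 GLM
5359.3105125 GLM × 0.3155 = 1690.86246669375 OBL
1690.86246669375 OBL × 3.24 = 5478.39439208775 DRK

5478.39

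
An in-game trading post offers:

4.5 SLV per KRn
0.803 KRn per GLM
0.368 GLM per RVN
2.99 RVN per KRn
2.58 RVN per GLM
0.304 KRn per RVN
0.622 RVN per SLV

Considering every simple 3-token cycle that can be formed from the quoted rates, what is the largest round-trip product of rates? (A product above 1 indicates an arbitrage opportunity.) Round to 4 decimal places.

RVN→GLM→KRn→RVN: 0.368 × 0.803 × 2.99 = 0.88356
RVN→KRn→SLV→RVN: 0.304 × 4.5 × 0.622 = 0.85090
Maximum is RVN→GLM→KRn→RVN at 0.8836; no arbitrage — every cycle loses value.

0.8836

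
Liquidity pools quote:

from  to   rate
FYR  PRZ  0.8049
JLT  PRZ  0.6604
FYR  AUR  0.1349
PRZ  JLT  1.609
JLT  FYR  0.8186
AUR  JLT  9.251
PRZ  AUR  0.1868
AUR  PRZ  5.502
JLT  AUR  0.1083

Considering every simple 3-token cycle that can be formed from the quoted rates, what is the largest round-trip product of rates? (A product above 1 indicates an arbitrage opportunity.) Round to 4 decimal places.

1.1412

AUR→JLT→PRZ→AUR: 9.251 × 0.6604 × 0.1868 = 1.14123
PRZ→JLT→FYR→PRZ: 1.609 × 0.8186 × 0.8049 = 1.06016
AUR→JLT→FYR→AUR: 9.251 × 0.8186 × 0.1349 = 1.02158
AUR→PRZ→JLT→AUR: 5.502 × 1.609 × 0.1083 = 0.95875
Maximum is AUR→JLT→PRZ→AUR at 1.1412; arbitrage exists.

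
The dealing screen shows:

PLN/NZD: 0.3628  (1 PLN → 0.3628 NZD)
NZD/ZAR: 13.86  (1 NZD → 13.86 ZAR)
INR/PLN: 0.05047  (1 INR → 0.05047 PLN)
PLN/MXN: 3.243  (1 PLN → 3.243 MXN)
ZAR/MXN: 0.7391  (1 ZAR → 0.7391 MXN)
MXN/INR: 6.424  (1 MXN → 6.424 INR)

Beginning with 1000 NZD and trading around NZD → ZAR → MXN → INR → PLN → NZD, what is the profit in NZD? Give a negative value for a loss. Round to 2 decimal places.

1000 NZD × 13.86 = 13860 ZAR
13860 ZAR × 0.7391 = 10243.926 MXN
10243.926 MXN × 6.424 = 65806.980624 INR
65806.980624 INR × 0.05047 = 3321.27831209328 PLN
3321.27831209328 PLN × 0.3628 = 1204.959771627441984 NZD
Net change: 1204.959771627441984 − 1000 = 204.959771627441984 NZD

204.96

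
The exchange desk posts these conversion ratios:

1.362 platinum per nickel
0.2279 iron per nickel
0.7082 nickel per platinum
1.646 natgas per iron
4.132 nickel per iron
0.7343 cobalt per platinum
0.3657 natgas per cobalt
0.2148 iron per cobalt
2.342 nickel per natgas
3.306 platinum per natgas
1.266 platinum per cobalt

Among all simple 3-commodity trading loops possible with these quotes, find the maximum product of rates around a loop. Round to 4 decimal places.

0.8878

platinum→cobalt→natgas→platinum: 0.7343 × 0.3657 × 3.306 = 0.88777
iron→natgas→nickel→iron: 1.646 × 2.342 × 0.2279 = 0.87854
Maximum is platinum→cobalt→natgas→platinum at 0.8878; no arbitrage — every cycle loses value.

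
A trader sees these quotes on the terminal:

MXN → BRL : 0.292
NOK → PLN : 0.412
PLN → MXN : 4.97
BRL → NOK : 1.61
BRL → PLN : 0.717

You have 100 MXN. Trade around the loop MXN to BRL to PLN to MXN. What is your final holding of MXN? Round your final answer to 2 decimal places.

100 MXN × 0.292 = 29.2 BRL
29.2 BRL × 0.717 = 20.9364 PLN
20.9364 PLN × 4.97 = 104.053908 MXN

104.05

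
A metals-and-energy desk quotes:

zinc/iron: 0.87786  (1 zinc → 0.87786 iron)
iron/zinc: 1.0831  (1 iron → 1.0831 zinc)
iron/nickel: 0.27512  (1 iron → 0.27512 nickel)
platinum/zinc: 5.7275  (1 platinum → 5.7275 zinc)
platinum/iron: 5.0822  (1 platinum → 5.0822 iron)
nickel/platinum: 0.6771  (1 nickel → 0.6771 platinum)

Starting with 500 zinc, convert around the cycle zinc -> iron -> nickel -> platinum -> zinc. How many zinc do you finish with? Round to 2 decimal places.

468.31

500 zinc × 0.87786 = 438.93 iron
438.93 iron × 0.27512 = 120.7584216 nickel
120.7584216 nickel × 0.6771 = 81.76552726536 platinum
81.76552726536 platinum × 5.7275 = 468.3120574123494 zinc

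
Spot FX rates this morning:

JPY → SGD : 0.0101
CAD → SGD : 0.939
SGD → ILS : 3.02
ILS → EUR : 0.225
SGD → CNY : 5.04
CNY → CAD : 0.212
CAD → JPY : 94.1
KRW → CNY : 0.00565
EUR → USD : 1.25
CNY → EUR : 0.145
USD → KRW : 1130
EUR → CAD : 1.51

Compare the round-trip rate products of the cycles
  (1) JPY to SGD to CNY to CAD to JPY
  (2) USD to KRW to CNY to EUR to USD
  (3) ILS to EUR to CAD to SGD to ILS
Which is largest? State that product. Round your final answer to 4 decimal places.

1.1572

(1) 0.0101 × 5.04 × 0.212 × 94.1 = 1.01549
(2) 1130 × 0.00565 × 0.145 × 1.25 = 1.15719
(3) 0.225 × 1.51 × 0.939 × 3.02 = 0.96346
Highest is cycle (2) at 1.1572 (>1, arbitrage).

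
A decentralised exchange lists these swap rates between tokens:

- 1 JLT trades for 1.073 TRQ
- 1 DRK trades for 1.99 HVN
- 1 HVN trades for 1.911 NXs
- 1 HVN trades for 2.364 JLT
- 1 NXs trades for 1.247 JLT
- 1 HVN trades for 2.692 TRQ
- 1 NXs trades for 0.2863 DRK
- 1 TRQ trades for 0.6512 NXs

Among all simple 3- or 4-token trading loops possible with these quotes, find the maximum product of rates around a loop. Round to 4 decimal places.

NXs→DRK→HVN→NXs: 0.2863 × 1.99 × 1.911 = 1.08877
NXs→DRK→HVN→TRQ→NXs: 0.2863 × 1.99 × 2.692 × 0.6512 = 0.99877
NXs→JLT→TRQ→NXs: 1.247 × 1.073 × 0.6512 = 0.87133
Maximum is NXs→DRK→HVN→NXs at 1.0888; arbitrage exists.

1.0888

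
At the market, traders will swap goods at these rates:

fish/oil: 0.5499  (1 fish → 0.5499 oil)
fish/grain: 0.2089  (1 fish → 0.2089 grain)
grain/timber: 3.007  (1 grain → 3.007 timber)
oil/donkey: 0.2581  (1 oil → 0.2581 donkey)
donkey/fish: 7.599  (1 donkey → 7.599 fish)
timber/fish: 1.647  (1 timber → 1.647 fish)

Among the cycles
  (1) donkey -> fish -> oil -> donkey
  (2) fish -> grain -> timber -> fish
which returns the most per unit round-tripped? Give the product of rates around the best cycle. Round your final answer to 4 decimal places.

1.0785

(1) 7.599 × 0.5499 × 0.2581 = 1.07852
(2) 0.2089 × 3.007 × 1.647 = 1.03458
Highest is cycle (1) at 1.0785 (>1, arbitrage).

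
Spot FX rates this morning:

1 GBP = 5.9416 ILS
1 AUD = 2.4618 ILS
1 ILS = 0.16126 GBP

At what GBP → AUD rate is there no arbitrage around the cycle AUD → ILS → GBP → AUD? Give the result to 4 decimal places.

Known legs of the cycle: 2.4618 × 0.16126 = 0.396989868
For no arbitrage the full-cycle product must be 1, so the missing rate is 1 / 0.396989868 ≈ 2.518956.

2.5190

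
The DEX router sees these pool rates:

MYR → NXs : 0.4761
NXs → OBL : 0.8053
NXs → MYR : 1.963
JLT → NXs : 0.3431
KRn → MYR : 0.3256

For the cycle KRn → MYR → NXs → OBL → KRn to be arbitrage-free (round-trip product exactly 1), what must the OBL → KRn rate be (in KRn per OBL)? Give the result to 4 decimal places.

Known legs of the cycle: 0.3256 × 0.4761 × 0.8053 = 0.124836124248
For no arbitrage the full-cycle product must be 1, so the missing rate is 1 / 0.124836124248 ≈ 8.010502.

8.0105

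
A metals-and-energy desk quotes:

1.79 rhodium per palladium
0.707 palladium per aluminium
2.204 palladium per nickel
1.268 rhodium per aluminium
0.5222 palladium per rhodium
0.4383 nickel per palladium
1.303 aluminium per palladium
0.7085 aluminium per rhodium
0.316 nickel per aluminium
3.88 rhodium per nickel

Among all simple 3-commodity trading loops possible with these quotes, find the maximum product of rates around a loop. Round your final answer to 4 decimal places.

palladium→aluminium→nickel→palladium: 1.303 × 0.316 × 2.204 = 0.90749
palladium→rhodium→aluminium→palladium: 1.79 × 0.7085 × 0.707 = 0.89663
palladium→nickel→rhodium→palladium: 0.4383 × 3.88 × 0.5222 = 0.88806
nickel→rhodium→aluminium→nickel: 3.88 × 0.7085 × 0.316 = 0.86868
palladium→aluminium→rhodium→palladium: 1.303 × 1.268 × 0.5222 = 0.86278
Maximum is palladium→aluminium→nickel→palladium at 0.9075; no arbitrage — every cycle loses value.

0.9075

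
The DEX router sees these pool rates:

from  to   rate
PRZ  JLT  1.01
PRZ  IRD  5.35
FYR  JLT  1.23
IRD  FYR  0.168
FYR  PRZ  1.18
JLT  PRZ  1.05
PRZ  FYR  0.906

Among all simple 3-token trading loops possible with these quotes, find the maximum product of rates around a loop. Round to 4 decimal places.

JLT→PRZ→FYR→JLT: 1.05 × 0.906 × 1.23 = 1.17010
IRD→FYR→PRZ→IRD: 0.168 × 1.18 × 5.35 = 1.06058
Maximum is JLT→PRZ→FYR→JLT at 1.1701; arbitrage exists.

1.1701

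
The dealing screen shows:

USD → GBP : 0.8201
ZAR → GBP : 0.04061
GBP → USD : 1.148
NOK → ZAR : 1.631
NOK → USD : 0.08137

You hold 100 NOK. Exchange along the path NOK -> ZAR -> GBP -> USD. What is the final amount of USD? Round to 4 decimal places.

100 NOK × 1.631 = 163.1 ZAR
163.1 ZAR × 0.04061 = 6.623491 GBP
6.623491 GBP × 1.148 = 7.603767668 USD

7.6038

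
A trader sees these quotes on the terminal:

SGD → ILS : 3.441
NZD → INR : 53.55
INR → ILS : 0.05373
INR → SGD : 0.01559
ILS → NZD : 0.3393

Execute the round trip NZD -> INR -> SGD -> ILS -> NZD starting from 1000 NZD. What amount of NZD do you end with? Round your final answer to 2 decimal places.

974.71

1000 NZD × 53.55 = 53550 INR
53550 INR × 0.01559 = 834.8445 SGD
834.8445 SGD × 3.441 = 2872.6999245 ILS
2872.6999245 ILS × 0.3393 = 974.70708438285 NZD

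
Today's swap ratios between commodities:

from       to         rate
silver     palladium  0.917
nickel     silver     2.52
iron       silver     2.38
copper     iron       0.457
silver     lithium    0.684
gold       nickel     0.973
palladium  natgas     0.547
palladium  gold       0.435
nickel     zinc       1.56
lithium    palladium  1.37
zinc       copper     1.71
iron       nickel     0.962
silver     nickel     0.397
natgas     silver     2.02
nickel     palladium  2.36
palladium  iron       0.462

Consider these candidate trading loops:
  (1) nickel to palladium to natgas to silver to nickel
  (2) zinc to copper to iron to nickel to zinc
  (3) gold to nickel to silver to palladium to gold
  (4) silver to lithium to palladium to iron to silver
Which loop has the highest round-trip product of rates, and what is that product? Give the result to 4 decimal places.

1.1728

(1) 2.36 × 0.547 × 2.02 × 0.397 = 1.03524
(2) 1.71 × 0.457 × 0.962 × 1.56 = 1.17277
(3) 0.973 × 2.52 × 0.917 × 0.435 = 0.97807
(4) 0.684 × 1.37 × 0.462 × 2.38 = 1.03038
Highest is cycle (2) at 1.1728 (>1, arbitrage).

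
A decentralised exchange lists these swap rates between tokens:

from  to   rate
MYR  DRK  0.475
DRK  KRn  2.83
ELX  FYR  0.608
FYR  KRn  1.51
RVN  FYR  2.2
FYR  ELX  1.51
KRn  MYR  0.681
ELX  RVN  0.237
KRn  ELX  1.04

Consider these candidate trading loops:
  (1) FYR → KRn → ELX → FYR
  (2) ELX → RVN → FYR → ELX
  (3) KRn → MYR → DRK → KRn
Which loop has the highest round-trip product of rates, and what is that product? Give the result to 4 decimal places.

(1) 1.51 × 1.04 × 0.608 = 0.95480
(2) 0.237 × 2.2 × 1.51 = 0.78731
(3) 0.681 × 0.475 × 2.83 = 0.91543
Highest is cycle (1) at 0.9548 (≤1, no arbitrage).

0.9548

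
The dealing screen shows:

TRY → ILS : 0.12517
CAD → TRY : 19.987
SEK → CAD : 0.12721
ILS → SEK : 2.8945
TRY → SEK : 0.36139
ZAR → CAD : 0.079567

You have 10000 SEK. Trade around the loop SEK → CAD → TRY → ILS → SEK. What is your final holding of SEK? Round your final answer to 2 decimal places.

10000 SEK × 0.12721 = 1272.1 CAD
1272.1 CAD × 19.987 = 25425.4627 TRY
25425.4627 TRY × 0.12517 = 3182.505166159 ILS
3182.505166159 ILS × 2.8945 = 9211.7612034472255 SEK

9211.76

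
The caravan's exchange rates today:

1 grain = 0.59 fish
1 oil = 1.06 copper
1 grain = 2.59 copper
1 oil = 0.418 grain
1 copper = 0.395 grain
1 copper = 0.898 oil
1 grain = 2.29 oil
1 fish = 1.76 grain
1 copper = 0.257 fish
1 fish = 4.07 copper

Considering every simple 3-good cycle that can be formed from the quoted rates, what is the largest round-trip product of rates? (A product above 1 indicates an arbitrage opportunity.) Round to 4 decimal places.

1.1715

grain→copper→fish→grain: 2.59 × 0.257 × 1.76 = 1.17151
grain→copper→oil→grain: 2.59 × 0.898 × 0.418 = 0.97219
grain→oil→copper→grain: 2.29 × 1.06 × 0.395 = 0.95882
grain→fish→copper→grain: 0.59 × 4.07 × 0.395 = 0.94851
Maximum is grain→copper→fish→grain at 1.1715; arbitrage exists.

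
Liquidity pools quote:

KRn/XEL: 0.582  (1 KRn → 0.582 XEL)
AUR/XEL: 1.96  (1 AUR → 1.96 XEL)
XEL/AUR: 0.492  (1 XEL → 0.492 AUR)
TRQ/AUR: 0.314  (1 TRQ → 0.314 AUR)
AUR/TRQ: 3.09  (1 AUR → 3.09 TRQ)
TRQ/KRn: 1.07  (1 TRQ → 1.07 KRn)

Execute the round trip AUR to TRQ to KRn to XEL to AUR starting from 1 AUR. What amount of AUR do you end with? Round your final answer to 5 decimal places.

1 AUR × 3.09 = 3.09 TRQ
3.09 TRQ × 1.07 = 3.3063 KRn
3.3063 KRn × 0.582 = 1.9242666 XEL
1.9242666 XEL × 0.492 = 0.9467391672 AUR

0.94674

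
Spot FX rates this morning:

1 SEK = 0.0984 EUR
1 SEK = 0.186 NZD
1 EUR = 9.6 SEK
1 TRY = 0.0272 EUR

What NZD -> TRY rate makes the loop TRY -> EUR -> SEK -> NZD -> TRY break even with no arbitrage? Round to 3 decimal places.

Known legs of the cycle: 0.0272 × 9.6 × 0.186 = 0.04856832
For no arbitrage the full-cycle product must be 1, so the missing rate is 1 / 0.04856832 ≈ 20.58955.

20.590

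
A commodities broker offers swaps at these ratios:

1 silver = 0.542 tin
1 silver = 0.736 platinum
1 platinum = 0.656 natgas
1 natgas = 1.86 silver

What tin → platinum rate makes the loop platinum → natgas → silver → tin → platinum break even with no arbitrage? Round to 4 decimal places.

Known legs of the cycle: 0.656 × 1.86 × 0.542 = 0.66132672
For no arbitrage the full-cycle product must be 1, so the missing rate is 1 / 0.66132672 ≈ 1.512112.

1.5121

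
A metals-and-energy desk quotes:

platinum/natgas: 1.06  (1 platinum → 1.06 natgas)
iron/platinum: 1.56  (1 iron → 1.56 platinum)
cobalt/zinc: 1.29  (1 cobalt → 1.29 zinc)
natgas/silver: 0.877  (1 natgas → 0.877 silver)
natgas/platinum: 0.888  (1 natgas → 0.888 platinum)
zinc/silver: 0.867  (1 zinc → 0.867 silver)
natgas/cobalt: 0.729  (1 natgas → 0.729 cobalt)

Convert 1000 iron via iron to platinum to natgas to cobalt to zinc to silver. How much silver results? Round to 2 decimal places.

1348.24

1000 iron × 1.56 = 1560 platinum
1560 platinum × 1.06 = 1653.6 natgas
1653.6 natgas × 0.729 = 1205.4744 cobalt
1205.4744 cobalt × 1.29 = 1555.061976 zinc
1555.061976 zinc × 0.867 = 1348.238733192 silver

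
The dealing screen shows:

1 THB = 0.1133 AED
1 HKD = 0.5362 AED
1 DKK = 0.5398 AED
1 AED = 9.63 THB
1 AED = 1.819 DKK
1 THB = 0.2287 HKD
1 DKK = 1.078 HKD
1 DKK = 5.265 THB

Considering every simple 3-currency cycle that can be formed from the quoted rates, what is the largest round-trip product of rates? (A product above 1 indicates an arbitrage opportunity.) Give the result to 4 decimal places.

1.1809

THB→HKD→AED→THB: 0.2287 × 0.5362 × 9.63 = 1.18092
THB→AED→DKK→THB: 0.1133 × 1.819 × 5.265 = 1.08508
DKK→HKD→AED→DKK: 1.078 × 0.5362 × 1.819 = 1.05142
Maximum is THB→HKD→AED→THB at 1.1809; arbitrage exists.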